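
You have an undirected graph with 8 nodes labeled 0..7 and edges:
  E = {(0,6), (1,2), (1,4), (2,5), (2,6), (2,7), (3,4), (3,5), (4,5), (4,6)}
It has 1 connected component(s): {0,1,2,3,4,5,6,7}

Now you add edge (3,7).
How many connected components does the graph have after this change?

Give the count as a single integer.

Initial component count: 1
Add (3,7): endpoints already in same component. Count unchanged: 1.
New component count: 1

Answer: 1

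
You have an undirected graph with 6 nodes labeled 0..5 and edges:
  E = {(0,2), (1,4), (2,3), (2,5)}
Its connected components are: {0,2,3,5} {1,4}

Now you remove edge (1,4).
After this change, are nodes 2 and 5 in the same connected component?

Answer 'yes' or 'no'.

Initial components: {0,2,3,5} {1,4}
Removing edge (1,4): it was a bridge — component count 2 -> 3.
New components: {0,2,3,5} {1} {4}
Are 2 and 5 in the same component? yes

Answer: yes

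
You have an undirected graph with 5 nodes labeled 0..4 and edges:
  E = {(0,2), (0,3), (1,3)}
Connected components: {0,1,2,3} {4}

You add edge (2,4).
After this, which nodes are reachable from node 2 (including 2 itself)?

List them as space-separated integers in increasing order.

Before: nodes reachable from 2: {0,1,2,3}
Adding (2,4): merges 2's component with another. Reachability grows.
After: nodes reachable from 2: {0,1,2,3,4}

Answer: 0 1 2 3 4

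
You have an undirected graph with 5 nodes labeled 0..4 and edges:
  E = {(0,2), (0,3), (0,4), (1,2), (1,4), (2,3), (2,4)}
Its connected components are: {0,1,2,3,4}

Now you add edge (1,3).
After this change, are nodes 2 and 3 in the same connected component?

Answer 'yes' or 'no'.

Initial components: {0,1,2,3,4}
Adding edge (1,3): both already in same component {0,1,2,3,4}. No change.
New components: {0,1,2,3,4}
Are 2 and 3 in the same component? yes

Answer: yes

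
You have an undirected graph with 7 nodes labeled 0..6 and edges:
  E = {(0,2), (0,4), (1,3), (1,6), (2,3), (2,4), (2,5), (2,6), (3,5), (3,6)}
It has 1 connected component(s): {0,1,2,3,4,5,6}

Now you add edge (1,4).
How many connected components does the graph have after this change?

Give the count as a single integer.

Initial component count: 1
Add (1,4): endpoints already in same component. Count unchanged: 1.
New component count: 1

Answer: 1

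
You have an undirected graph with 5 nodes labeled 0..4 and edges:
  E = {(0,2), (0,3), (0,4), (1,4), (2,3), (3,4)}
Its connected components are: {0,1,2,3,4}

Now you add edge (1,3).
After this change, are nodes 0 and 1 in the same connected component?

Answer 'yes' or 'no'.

Answer: yes

Derivation:
Initial components: {0,1,2,3,4}
Adding edge (1,3): both already in same component {0,1,2,3,4}. No change.
New components: {0,1,2,3,4}
Are 0 and 1 in the same component? yes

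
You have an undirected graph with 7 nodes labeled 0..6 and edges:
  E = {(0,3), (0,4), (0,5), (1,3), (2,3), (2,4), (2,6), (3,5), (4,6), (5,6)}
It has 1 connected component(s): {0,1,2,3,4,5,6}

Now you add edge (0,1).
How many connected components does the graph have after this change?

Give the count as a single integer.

Initial component count: 1
Add (0,1): endpoints already in same component. Count unchanged: 1.
New component count: 1

Answer: 1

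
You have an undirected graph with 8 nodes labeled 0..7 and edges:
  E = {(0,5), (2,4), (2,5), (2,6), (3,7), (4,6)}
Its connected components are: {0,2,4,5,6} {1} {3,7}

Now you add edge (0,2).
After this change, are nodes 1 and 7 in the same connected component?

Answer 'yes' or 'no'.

Answer: no

Derivation:
Initial components: {0,2,4,5,6} {1} {3,7}
Adding edge (0,2): both already in same component {0,2,4,5,6}. No change.
New components: {0,2,4,5,6} {1} {3,7}
Are 1 and 7 in the same component? no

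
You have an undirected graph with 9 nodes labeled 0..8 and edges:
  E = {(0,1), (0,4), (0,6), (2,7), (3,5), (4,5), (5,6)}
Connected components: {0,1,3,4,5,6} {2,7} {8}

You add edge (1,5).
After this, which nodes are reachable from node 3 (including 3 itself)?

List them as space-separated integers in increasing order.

Before: nodes reachable from 3: {0,1,3,4,5,6}
Adding (1,5): both endpoints already in same component. Reachability from 3 unchanged.
After: nodes reachable from 3: {0,1,3,4,5,6}

Answer: 0 1 3 4 5 6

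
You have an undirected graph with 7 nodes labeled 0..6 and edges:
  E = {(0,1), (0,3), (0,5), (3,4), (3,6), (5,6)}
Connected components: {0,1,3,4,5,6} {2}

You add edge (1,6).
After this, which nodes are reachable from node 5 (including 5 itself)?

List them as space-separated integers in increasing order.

Before: nodes reachable from 5: {0,1,3,4,5,6}
Adding (1,6): both endpoints already in same component. Reachability from 5 unchanged.
After: nodes reachable from 5: {0,1,3,4,5,6}

Answer: 0 1 3 4 5 6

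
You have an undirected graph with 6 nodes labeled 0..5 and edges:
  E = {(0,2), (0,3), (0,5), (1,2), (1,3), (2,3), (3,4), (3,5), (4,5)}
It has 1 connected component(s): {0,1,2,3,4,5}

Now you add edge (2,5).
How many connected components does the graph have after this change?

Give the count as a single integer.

Initial component count: 1
Add (2,5): endpoints already in same component. Count unchanged: 1.
New component count: 1

Answer: 1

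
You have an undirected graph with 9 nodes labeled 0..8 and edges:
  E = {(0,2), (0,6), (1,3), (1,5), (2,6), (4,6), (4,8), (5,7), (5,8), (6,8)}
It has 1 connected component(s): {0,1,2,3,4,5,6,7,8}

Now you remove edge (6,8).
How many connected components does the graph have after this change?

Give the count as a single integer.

Initial component count: 1
Remove (6,8): not a bridge. Count unchanged: 1.
  After removal, components: {0,1,2,3,4,5,6,7,8}
New component count: 1

Answer: 1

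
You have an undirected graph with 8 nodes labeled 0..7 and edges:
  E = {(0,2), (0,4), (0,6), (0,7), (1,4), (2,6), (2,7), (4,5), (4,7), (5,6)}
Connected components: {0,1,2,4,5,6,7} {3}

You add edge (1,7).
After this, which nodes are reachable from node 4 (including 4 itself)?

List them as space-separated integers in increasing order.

Answer: 0 1 2 4 5 6 7

Derivation:
Before: nodes reachable from 4: {0,1,2,4,5,6,7}
Adding (1,7): both endpoints already in same component. Reachability from 4 unchanged.
After: nodes reachable from 4: {0,1,2,4,5,6,7}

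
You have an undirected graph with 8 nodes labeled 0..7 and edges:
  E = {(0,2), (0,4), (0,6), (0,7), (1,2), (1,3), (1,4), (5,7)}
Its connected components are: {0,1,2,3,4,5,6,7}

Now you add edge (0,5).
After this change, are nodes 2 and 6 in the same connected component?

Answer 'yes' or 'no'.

Answer: yes

Derivation:
Initial components: {0,1,2,3,4,5,6,7}
Adding edge (0,5): both already in same component {0,1,2,3,4,5,6,7}. No change.
New components: {0,1,2,3,4,5,6,7}
Are 2 and 6 in the same component? yes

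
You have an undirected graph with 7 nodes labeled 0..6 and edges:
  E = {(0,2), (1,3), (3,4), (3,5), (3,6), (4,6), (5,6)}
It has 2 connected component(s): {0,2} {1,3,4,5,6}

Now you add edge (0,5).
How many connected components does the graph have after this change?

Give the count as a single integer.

Initial component count: 2
Add (0,5): merges two components. Count decreases: 2 -> 1.
New component count: 1

Answer: 1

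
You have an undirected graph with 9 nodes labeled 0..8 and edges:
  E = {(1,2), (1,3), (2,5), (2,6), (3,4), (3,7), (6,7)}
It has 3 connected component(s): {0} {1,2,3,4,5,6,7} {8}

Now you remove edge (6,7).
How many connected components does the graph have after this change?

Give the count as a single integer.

Initial component count: 3
Remove (6,7): not a bridge. Count unchanged: 3.
  After removal, components: {0} {1,2,3,4,5,6,7} {8}
New component count: 3

Answer: 3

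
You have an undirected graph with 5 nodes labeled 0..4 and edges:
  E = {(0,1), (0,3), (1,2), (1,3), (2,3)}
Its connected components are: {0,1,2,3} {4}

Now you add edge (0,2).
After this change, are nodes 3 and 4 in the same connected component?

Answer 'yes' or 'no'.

Answer: no

Derivation:
Initial components: {0,1,2,3} {4}
Adding edge (0,2): both already in same component {0,1,2,3}. No change.
New components: {0,1,2,3} {4}
Are 3 and 4 in the same component? no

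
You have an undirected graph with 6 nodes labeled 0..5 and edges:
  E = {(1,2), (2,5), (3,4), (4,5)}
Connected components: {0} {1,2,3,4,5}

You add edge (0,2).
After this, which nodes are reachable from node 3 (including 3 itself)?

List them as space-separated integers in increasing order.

Answer: 0 1 2 3 4 5

Derivation:
Before: nodes reachable from 3: {1,2,3,4,5}
Adding (0,2): merges 3's component with another. Reachability grows.
After: nodes reachable from 3: {0,1,2,3,4,5}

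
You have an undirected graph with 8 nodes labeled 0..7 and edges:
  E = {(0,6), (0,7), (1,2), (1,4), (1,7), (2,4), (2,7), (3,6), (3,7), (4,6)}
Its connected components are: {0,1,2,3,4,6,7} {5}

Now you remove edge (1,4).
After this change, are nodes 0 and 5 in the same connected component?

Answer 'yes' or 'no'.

Initial components: {0,1,2,3,4,6,7} {5}
Removing edge (1,4): not a bridge — component count unchanged at 2.
New components: {0,1,2,3,4,6,7} {5}
Are 0 and 5 in the same component? no

Answer: no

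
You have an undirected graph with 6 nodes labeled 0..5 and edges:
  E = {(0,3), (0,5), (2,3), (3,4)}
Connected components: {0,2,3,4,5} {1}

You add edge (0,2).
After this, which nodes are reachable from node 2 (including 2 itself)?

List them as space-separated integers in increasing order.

Answer: 0 2 3 4 5

Derivation:
Before: nodes reachable from 2: {0,2,3,4,5}
Adding (0,2): both endpoints already in same component. Reachability from 2 unchanged.
After: nodes reachable from 2: {0,2,3,4,5}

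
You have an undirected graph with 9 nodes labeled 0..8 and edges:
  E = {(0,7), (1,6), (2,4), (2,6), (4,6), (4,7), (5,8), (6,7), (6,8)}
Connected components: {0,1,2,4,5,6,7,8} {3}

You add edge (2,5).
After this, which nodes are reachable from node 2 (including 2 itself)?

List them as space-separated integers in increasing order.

Answer: 0 1 2 4 5 6 7 8

Derivation:
Before: nodes reachable from 2: {0,1,2,4,5,6,7,8}
Adding (2,5): both endpoints already in same component. Reachability from 2 unchanged.
After: nodes reachable from 2: {0,1,2,4,5,6,7,8}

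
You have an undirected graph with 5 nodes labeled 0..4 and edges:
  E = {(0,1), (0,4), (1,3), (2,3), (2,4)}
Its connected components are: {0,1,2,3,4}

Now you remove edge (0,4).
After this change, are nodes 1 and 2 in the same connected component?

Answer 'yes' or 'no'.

Answer: yes

Derivation:
Initial components: {0,1,2,3,4}
Removing edge (0,4): not a bridge — component count unchanged at 1.
New components: {0,1,2,3,4}
Are 1 and 2 in the same component? yes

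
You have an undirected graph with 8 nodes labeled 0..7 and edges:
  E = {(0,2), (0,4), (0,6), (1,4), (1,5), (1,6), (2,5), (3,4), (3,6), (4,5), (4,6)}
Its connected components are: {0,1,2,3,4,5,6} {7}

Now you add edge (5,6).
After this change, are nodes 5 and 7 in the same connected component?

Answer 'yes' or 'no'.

Initial components: {0,1,2,3,4,5,6} {7}
Adding edge (5,6): both already in same component {0,1,2,3,4,5,6}. No change.
New components: {0,1,2,3,4,5,6} {7}
Are 5 and 7 in the same component? no

Answer: no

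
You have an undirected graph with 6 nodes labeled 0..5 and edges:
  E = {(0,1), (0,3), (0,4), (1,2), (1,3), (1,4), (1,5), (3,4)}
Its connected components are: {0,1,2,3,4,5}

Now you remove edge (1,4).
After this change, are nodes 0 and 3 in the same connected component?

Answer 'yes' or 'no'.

Answer: yes

Derivation:
Initial components: {0,1,2,3,4,5}
Removing edge (1,4): not a bridge — component count unchanged at 1.
New components: {0,1,2,3,4,5}
Are 0 and 3 in the same component? yes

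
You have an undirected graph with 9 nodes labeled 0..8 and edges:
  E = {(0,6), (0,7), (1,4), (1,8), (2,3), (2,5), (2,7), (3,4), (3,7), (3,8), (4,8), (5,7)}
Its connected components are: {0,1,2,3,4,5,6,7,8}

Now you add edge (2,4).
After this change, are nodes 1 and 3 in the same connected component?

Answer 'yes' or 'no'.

Answer: yes

Derivation:
Initial components: {0,1,2,3,4,5,6,7,8}
Adding edge (2,4): both already in same component {0,1,2,3,4,5,6,7,8}. No change.
New components: {0,1,2,3,4,5,6,7,8}
Are 1 and 3 in the same component? yes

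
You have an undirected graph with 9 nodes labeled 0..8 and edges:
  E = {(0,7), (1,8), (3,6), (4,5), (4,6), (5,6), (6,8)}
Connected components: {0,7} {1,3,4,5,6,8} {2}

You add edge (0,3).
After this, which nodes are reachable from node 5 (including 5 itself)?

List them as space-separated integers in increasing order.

Answer: 0 1 3 4 5 6 7 8

Derivation:
Before: nodes reachable from 5: {1,3,4,5,6,8}
Adding (0,3): merges 5's component with another. Reachability grows.
After: nodes reachable from 5: {0,1,3,4,5,6,7,8}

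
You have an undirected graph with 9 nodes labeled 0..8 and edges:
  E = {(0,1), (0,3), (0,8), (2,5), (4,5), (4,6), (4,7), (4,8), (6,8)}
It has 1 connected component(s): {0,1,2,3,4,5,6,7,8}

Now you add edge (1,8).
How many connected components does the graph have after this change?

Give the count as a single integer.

Answer: 1

Derivation:
Initial component count: 1
Add (1,8): endpoints already in same component. Count unchanged: 1.
New component count: 1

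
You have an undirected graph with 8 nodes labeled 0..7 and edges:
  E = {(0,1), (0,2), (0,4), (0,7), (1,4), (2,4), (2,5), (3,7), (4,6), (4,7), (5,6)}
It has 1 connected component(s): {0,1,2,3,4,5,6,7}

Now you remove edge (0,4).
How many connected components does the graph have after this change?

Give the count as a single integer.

Answer: 1

Derivation:
Initial component count: 1
Remove (0,4): not a bridge. Count unchanged: 1.
  After removal, components: {0,1,2,3,4,5,6,7}
New component count: 1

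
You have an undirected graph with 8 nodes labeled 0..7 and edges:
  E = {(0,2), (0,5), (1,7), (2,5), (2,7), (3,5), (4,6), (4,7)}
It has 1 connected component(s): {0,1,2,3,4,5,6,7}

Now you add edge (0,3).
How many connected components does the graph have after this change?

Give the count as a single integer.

Initial component count: 1
Add (0,3): endpoints already in same component. Count unchanged: 1.
New component count: 1

Answer: 1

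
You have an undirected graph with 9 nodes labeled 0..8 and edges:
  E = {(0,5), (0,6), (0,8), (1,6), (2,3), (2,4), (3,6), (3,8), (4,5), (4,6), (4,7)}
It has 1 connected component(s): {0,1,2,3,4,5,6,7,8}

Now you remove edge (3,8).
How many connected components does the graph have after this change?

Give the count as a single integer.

Answer: 1

Derivation:
Initial component count: 1
Remove (3,8): not a bridge. Count unchanged: 1.
  After removal, components: {0,1,2,3,4,5,6,7,8}
New component count: 1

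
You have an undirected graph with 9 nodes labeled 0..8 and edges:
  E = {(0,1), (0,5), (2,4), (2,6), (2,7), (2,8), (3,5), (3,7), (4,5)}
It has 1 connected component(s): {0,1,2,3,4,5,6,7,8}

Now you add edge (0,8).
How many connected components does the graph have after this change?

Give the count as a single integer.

Answer: 1

Derivation:
Initial component count: 1
Add (0,8): endpoints already in same component. Count unchanged: 1.
New component count: 1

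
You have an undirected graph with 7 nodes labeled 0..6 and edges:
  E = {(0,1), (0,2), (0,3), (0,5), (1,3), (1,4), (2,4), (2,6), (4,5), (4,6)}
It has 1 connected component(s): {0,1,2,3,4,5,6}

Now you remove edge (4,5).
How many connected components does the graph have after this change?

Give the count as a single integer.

Initial component count: 1
Remove (4,5): not a bridge. Count unchanged: 1.
  After removal, components: {0,1,2,3,4,5,6}
New component count: 1

Answer: 1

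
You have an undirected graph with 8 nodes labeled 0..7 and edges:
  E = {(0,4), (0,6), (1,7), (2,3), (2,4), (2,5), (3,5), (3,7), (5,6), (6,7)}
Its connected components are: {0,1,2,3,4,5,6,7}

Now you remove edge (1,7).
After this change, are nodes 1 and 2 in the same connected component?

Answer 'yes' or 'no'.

Answer: no

Derivation:
Initial components: {0,1,2,3,4,5,6,7}
Removing edge (1,7): it was a bridge — component count 1 -> 2.
New components: {0,2,3,4,5,6,7} {1}
Are 1 and 2 in the same component? no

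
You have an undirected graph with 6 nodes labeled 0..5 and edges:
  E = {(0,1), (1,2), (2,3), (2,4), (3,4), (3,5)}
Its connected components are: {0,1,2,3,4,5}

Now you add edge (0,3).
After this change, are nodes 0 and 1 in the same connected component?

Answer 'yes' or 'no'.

Answer: yes

Derivation:
Initial components: {0,1,2,3,4,5}
Adding edge (0,3): both already in same component {0,1,2,3,4,5}. No change.
New components: {0,1,2,3,4,5}
Are 0 and 1 in the same component? yes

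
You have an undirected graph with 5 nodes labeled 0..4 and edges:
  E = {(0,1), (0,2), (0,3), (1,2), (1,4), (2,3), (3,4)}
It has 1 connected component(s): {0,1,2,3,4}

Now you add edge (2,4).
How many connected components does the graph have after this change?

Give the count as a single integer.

Answer: 1

Derivation:
Initial component count: 1
Add (2,4): endpoints already in same component. Count unchanged: 1.
New component count: 1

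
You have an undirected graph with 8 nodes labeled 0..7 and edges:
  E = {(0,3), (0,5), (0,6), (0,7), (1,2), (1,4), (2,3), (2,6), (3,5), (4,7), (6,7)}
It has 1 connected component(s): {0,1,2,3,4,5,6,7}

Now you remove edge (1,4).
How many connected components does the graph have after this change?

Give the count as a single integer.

Answer: 1

Derivation:
Initial component count: 1
Remove (1,4): not a bridge. Count unchanged: 1.
  After removal, components: {0,1,2,3,4,5,6,7}
New component count: 1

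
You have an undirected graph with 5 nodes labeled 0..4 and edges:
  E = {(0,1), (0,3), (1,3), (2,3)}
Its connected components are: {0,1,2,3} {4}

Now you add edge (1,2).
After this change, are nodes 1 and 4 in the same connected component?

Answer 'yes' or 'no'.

Initial components: {0,1,2,3} {4}
Adding edge (1,2): both already in same component {0,1,2,3}. No change.
New components: {0,1,2,3} {4}
Are 1 and 4 in the same component? no

Answer: no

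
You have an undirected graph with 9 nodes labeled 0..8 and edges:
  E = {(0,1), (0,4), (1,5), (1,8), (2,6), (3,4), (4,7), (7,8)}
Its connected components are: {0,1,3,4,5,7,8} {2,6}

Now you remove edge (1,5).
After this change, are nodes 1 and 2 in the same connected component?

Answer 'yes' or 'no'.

Answer: no

Derivation:
Initial components: {0,1,3,4,5,7,8} {2,6}
Removing edge (1,5): it was a bridge — component count 2 -> 3.
New components: {0,1,3,4,7,8} {2,6} {5}
Are 1 and 2 in the same component? no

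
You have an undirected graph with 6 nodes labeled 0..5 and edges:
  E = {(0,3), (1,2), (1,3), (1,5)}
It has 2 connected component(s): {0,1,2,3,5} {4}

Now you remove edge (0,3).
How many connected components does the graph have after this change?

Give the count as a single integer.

Answer: 3

Derivation:
Initial component count: 2
Remove (0,3): it was a bridge. Count increases: 2 -> 3.
  After removal, components: {0} {1,2,3,5} {4}
New component count: 3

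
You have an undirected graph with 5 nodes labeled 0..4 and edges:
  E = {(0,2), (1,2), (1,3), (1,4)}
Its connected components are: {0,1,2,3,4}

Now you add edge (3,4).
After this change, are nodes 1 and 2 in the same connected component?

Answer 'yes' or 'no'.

Initial components: {0,1,2,3,4}
Adding edge (3,4): both already in same component {0,1,2,3,4}. No change.
New components: {0,1,2,3,4}
Are 1 and 2 in the same component? yes

Answer: yes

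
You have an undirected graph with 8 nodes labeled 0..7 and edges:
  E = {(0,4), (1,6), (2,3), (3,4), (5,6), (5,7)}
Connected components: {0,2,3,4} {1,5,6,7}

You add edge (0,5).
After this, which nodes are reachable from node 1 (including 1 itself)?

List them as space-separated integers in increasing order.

Before: nodes reachable from 1: {1,5,6,7}
Adding (0,5): merges 1's component with another. Reachability grows.
After: nodes reachable from 1: {0,1,2,3,4,5,6,7}

Answer: 0 1 2 3 4 5 6 7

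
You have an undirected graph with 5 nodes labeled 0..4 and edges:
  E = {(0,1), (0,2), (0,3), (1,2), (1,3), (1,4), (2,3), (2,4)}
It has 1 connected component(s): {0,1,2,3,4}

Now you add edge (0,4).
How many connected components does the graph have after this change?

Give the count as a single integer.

Initial component count: 1
Add (0,4): endpoints already in same component. Count unchanged: 1.
New component count: 1

Answer: 1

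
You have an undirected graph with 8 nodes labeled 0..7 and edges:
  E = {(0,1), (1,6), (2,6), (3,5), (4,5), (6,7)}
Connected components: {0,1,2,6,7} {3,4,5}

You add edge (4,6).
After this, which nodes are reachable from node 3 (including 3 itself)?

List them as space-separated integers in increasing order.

Before: nodes reachable from 3: {3,4,5}
Adding (4,6): merges 3's component with another. Reachability grows.
After: nodes reachable from 3: {0,1,2,3,4,5,6,7}

Answer: 0 1 2 3 4 5 6 7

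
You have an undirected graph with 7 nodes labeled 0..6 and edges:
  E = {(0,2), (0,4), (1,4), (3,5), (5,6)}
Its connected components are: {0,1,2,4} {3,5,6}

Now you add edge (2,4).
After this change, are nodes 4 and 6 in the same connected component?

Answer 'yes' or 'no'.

Initial components: {0,1,2,4} {3,5,6}
Adding edge (2,4): both already in same component {0,1,2,4}. No change.
New components: {0,1,2,4} {3,5,6}
Are 4 and 6 in the same component? no

Answer: no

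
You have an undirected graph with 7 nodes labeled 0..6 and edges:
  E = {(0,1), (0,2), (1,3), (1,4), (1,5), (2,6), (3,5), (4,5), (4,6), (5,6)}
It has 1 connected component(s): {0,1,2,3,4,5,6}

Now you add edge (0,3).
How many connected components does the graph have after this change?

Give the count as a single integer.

Answer: 1

Derivation:
Initial component count: 1
Add (0,3): endpoints already in same component. Count unchanged: 1.
New component count: 1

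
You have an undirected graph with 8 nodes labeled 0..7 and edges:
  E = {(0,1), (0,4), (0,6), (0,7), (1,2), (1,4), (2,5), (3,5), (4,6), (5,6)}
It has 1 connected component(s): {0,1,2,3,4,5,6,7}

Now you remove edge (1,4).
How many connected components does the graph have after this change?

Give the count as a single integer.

Answer: 1

Derivation:
Initial component count: 1
Remove (1,4): not a bridge. Count unchanged: 1.
  After removal, components: {0,1,2,3,4,5,6,7}
New component count: 1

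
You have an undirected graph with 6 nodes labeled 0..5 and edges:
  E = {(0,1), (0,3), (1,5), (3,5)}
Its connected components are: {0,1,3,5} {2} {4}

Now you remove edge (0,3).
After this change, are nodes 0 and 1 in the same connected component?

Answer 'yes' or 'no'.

Answer: yes

Derivation:
Initial components: {0,1,3,5} {2} {4}
Removing edge (0,3): not a bridge — component count unchanged at 3.
New components: {0,1,3,5} {2} {4}
Are 0 and 1 in the same component? yes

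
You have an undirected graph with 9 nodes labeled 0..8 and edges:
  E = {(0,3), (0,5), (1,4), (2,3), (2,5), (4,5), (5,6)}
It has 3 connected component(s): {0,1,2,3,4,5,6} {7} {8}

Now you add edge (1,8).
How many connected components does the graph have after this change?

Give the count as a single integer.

Answer: 2

Derivation:
Initial component count: 3
Add (1,8): merges two components. Count decreases: 3 -> 2.
New component count: 2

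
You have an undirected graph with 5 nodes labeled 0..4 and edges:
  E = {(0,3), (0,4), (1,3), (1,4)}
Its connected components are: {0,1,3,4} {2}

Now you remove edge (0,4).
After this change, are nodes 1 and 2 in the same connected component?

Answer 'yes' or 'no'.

Initial components: {0,1,3,4} {2}
Removing edge (0,4): not a bridge — component count unchanged at 2.
New components: {0,1,3,4} {2}
Are 1 and 2 in the same component? no

Answer: no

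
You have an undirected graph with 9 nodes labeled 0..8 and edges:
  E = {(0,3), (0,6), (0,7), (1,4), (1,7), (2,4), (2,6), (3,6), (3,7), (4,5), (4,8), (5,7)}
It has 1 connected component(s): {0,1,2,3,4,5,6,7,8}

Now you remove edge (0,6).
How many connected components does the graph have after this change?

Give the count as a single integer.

Initial component count: 1
Remove (0,6): not a bridge. Count unchanged: 1.
  After removal, components: {0,1,2,3,4,5,6,7,8}
New component count: 1

Answer: 1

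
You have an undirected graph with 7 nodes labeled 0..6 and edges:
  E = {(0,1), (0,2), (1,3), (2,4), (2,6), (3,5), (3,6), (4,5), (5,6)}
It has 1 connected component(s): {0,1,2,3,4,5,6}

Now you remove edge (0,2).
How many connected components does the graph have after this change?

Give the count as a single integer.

Initial component count: 1
Remove (0,2): not a bridge. Count unchanged: 1.
  After removal, components: {0,1,2,3,4,5,6}
New component count: 1

Answer: 1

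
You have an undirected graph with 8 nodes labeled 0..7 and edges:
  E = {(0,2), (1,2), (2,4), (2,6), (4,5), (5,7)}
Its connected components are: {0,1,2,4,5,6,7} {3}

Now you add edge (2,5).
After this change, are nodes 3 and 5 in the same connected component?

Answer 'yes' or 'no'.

Answer: no

Derivation:
Initial components: {0,1,2,4,5,6,7} {3}
Adding edge (2,5): both already in same component {0,1,2,4,5,6,7}. No change.
New components: {0,1,2,4,5,6,7} {3}
Are 3 and 5 in the same component? no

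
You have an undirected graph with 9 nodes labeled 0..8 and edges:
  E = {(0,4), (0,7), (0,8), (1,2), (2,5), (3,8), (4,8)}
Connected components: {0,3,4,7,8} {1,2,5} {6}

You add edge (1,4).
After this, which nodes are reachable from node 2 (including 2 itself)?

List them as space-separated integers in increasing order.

Answer: 0 1 2 3 4 5 7 8

Derivation:
Before: nodes reachable from 2: {1,2,5}
Adding (1,4): merges 2's component with another. Reachability grows.
After: nodes reachable from 2: {0,1,2,3,4,5,7,8}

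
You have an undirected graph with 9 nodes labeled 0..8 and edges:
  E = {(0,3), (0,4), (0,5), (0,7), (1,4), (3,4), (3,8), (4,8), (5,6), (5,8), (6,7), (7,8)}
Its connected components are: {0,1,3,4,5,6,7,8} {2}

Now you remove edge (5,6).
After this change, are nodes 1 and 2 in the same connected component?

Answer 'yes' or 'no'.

Answer: no

Derivation:
Initial components: {0,1,3,4,5,6,7,8} {2}
Removing edge (5,6): not a bridge — component count unchanged at 2.
New components: {0,1,3,4,5,6,7,8} {2}
Are 1 and 2 in the same component? no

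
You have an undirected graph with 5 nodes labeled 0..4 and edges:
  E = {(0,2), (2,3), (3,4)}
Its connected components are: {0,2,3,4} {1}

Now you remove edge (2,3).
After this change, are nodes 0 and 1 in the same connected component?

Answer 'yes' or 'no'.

Initial components: {0,2,3,4} {1}
Removing edge (2,3): it was a bridge — component count 2 -> 3.
New components: {0,2} {1} {3,4}
Are 0 and 1 in the same component? no

Answer: no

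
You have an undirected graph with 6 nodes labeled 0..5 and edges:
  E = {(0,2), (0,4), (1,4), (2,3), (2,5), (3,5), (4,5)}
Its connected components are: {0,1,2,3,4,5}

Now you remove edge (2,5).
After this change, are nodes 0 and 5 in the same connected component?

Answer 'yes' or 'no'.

Answer: yes

Derivation:
Initial components: {0,1,2,3,4,5}
Removing edge (2,5): not a bridge — component count unchanged at 1.
New components: {0,1,2,3,4,5}
Are 0 and 5 in the same component? yes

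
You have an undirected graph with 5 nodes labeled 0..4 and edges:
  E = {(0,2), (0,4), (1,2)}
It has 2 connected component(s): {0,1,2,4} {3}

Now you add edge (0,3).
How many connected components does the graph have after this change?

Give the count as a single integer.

Initial component count: 2
Add (0,3): merges two components. Count decreases: 2 -> 1.
New component count: 1

Answer: 1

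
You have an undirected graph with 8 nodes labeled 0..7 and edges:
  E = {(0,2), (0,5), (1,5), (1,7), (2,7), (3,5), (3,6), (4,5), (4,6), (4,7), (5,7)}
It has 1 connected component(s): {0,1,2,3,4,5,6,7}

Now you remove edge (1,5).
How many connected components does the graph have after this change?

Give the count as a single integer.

Answer: 1

Derivation:
Initial component count: 1
Remove (1,5): not a bridge. Count unchanged: 1.
  After removal, components: {0,1,2,3,4,5,6,7}
New component count: 1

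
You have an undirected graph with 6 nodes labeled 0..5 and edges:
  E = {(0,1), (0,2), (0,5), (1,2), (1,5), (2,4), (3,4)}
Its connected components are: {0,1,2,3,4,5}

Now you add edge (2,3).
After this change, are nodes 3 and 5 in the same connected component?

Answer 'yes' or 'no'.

Initial components: {0,1,2,3,4,5}
Adding edge (2,3): both already in same component {0,1,2,3,4,5}. No change.
New components: {0,1,2,3,4,5}
Are 3 and 5 in the same component? yes

Answer: yes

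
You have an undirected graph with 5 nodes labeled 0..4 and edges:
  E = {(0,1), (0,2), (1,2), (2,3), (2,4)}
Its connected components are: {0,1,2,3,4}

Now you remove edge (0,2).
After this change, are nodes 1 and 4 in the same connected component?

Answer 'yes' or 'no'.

Initial components: {0,1,2,3,4}
Removing edge (0,2): not a bridge — component count unchanged at 1.
New components: {0,1,2,3,4}
Are 1 and 4 in the same component? yes

Answer: yes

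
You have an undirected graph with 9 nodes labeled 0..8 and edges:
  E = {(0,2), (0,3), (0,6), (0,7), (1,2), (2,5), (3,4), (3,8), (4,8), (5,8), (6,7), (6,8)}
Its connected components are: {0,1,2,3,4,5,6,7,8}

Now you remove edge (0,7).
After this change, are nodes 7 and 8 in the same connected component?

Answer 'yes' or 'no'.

Initial components: {0,1,2,3,4,5,6,7,8}
Removing edge (0,7): not a bridge — component count unchanged at 1.
New components: {0,1,2,3,4,5,6,7,8}
Are 7 and 8 in the same component? yes

Answer: yes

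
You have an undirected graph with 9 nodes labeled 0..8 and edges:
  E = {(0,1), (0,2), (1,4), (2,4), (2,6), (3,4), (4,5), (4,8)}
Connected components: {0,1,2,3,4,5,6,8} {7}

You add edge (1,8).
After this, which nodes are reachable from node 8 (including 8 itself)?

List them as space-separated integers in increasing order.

Before: nodes reachable from 8: {0,1,2,3,4,5,6,8}
Adding (1,8): both endpoints already in same component. Reachability from 8 unchanged.
After: nodes reachable from 8: {0,1,2,3,4,5,6,8}

Answer: 0 1 2 3 4 5 6 8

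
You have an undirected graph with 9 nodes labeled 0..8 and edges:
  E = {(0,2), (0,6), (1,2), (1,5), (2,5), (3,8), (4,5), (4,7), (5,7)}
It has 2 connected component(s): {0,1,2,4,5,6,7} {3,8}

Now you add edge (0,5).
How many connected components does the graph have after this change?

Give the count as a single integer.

Answer: 2

Derivation:
Initial component count: 2
Add (0,5): endpoints already in same component. Count unchanged: 2.
New component count: 2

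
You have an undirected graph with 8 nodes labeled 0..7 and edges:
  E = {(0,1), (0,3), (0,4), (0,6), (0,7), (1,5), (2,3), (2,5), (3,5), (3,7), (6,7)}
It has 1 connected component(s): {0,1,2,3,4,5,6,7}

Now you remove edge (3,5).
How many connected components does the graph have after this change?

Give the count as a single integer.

Initial component count: 1
Remove (3,5): not a bridge. Count unchanged: 1.
  After removal, components: {0,1,2,3,4,5,6,7}
New component count: 1

Answer: 1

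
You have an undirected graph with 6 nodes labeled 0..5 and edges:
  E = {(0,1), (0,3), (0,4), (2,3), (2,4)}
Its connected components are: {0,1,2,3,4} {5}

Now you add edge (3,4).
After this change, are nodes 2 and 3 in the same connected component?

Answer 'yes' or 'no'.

Initial components: {0,1,2,3,4} {5}
Adding edge (3,4): both already in same component {0,1,2,3,4}. No change.
New components: {0,1,2,3,4} {5}
Are 2 and 3 in the same component? yes

Answer: yes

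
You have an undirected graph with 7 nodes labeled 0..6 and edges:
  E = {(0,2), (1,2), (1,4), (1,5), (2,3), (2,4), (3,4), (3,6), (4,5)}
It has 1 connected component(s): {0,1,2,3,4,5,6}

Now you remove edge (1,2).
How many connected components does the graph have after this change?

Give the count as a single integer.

Answer: 1

Derivation:
Initial component count: 1
Remove (1,2): not a bridge. Count unchanged: 1.
  After removal, components: {0,1,2,3,4,5,6}
New component count: 1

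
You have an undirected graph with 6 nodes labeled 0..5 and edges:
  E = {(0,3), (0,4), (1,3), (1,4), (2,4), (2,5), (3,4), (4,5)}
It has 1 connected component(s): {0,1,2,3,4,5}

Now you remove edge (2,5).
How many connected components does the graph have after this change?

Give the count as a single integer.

Initial component count: 1
Remove (2,5): not a bridge. Count unchanged: 1.
  After removal, components: {0,1,2,3,4,5}
New component count: 1

Answer: 1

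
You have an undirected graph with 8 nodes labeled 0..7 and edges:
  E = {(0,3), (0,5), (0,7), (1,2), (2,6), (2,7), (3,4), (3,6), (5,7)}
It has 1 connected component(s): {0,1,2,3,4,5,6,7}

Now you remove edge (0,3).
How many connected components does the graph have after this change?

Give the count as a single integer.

Initial component count: 1
Remove (0,3): not a bridge. Count unchanged: 1.
  After removal, components: {0,1,2,3,4,5,6,7}
New component count: 1

Answer: 1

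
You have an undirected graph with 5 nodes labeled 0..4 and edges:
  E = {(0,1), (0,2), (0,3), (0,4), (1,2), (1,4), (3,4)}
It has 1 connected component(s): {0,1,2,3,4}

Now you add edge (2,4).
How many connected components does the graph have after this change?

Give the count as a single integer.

Initial component count: 1
Add (2,4): endpoints already in same component. Count unchanged: 1.
New component count: 1

Answer: 1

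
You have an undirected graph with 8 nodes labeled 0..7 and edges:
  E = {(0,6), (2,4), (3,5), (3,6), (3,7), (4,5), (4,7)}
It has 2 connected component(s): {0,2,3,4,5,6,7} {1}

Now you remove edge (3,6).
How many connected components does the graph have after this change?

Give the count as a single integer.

Answer: 3

Derivation:
Initial component count: 2
Remove (3,6): it was a bridge. Count increases: 2 -> 3.
  After removal, components: {0,6} {1} {2,3,4,5,7}
New component count: 3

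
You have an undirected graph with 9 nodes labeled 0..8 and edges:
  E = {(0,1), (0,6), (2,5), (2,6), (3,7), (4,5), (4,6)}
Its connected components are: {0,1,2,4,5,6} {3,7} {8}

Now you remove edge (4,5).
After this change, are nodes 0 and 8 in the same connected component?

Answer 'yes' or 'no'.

Answer: no

Derivation:
Initial components: {0,1,2,4,5,6} {3,7} {8}
Removing edge (4,5): not a bridge — component count unchanged at 3.
New components: {0,1,2,4,5,6} {3,7} {8}
Are 0 and 8 in the same component? no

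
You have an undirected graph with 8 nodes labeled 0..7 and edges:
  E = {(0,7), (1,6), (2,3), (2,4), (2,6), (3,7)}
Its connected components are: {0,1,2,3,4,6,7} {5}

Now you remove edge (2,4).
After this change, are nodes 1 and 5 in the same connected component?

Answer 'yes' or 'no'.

Answer: no

Derivation:
Initial components: {0,1,2,3,4,6,7} {5}
Removing edge (2,4): it was a bridge — component count 2 -> 3.
New components: {0,1,2,3,6,7} {4} {5}
Are 1 and 5 in the same component? no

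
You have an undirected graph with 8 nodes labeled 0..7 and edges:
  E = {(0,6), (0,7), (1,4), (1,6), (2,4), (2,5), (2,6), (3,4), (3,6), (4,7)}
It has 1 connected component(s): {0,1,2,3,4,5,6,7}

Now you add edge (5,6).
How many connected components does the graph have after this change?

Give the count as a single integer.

Initial component count: 1
Add (5,6): endpoints already in same component. Count unchanged: 1.
New component count: 1

Answer: 1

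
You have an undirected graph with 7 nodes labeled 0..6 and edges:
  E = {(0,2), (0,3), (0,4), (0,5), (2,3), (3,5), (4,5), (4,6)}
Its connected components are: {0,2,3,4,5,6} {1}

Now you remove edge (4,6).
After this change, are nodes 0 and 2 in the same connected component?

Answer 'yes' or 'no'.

Answer: yes

Derivation:
Initial components: {0,2,3,4,5,6} {1}
Removing edge (4,6): it was a bridge — component count 2 -> 3.
New components: {0,2,3,4,5} {1} {6}
Are 0 and 2 in the same component? yes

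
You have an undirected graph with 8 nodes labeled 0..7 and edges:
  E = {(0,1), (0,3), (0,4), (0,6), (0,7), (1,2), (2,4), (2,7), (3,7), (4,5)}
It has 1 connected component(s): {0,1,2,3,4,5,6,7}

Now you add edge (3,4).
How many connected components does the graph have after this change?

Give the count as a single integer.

Answer: 1

Derivation:
Initial component count: 1
Add (3,4): endpoints already in same component. Count unchanged: 1.
New component count: 1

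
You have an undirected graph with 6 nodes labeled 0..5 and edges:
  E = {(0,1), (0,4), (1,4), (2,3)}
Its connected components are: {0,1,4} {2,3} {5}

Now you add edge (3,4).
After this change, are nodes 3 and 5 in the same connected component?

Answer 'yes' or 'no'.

Initial components: {0,1,4} {2,3} {5}
Adding edge (3,4): merges {2,3} and {0,1,4}.
New components: {0,1,2,3,4} {5}
Are 3 and 5 in the same component? no

Answer: no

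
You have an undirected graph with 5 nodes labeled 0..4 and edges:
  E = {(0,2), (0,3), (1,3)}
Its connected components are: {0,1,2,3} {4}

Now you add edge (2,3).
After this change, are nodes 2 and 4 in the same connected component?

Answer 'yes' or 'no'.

Initial components: {0,1,2,3} {4}
Adding edge (2,3): both already in same component {0,1,2,3}. No change.
New components: {0,1,2,3} {4}
Are 2 and 4 in the same component? no

Answer: no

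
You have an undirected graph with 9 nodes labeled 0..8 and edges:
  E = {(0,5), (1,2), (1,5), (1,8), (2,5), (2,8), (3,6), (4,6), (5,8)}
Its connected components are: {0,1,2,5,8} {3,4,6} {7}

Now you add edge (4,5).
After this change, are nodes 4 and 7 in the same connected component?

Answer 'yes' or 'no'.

Answer: no

Derivation:
Initial components: {0,1,2,5,8} {3,4,6} {7}
Adding edge (4,5): merges {3,4,6} and {0,1,2,5,8}.
New components: {0,1,2,3,4,5,6,8} {7}
Are 4 and 7 in the same component? no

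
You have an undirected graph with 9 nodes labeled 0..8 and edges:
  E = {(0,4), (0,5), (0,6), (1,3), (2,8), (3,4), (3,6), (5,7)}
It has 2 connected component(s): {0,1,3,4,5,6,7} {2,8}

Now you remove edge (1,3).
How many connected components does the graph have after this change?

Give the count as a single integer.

Answer: 3

Derivation:
Initial component count: 2
Remove (1,3): it was a bridge. Count increases: 2 -> 3.
  After removal, components: {0,3,4,5,6,7} {1} {2,8}
New component count: 3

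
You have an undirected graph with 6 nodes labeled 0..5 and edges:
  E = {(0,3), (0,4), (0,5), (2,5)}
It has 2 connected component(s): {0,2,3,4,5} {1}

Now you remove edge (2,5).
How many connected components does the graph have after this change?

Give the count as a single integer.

Initial component count: 2
Remove (2,5): it was a bridge. Count increases: 2 -> 3.
  After removal, components: {0,3,4,5} {1} {2}
New component count: 3

Answer: 3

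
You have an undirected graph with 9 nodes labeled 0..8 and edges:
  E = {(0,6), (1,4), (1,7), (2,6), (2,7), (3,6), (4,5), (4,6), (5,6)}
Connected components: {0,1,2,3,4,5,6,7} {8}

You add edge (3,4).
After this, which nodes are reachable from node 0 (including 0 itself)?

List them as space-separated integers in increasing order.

Before: nodes reachable from 0: {0,1,2,3,4,5,6,7}
Adding (3,4): both endpoints already in same component. Reachability from 0 unchanged.
After: nodes reachable from 0: {0,1,2,3,4,5,6,7}

Answer: 0 1 2 3 4 5 6 7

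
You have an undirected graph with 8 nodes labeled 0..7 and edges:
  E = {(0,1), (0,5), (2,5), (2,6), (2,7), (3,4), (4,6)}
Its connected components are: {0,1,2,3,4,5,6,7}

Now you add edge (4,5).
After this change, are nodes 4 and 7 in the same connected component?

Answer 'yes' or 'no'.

Initial components: {0,1,2,3,4,5,6,7}
Adding edge (4,5): both already in same component {0,1,2,3,4,5,6,7}. No change.
New components: {0,1,2,3,4,5,6,7}
Are 4 and 7 in the same component? yes

Answer: yes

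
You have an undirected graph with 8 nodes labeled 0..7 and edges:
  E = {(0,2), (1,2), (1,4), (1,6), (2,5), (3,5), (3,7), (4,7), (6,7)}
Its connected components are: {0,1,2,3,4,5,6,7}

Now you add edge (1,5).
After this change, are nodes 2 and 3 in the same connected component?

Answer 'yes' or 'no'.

Initial components: {0,1,2,3,4,5,6,7}
Adding edge (1,5): both already in same component {0,1,2,3,4,5,6,7}. No change.
New components: {0,1,2,3,4,5,6,7}
Are 2 and 3 in the same component? yes

Answer: yes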